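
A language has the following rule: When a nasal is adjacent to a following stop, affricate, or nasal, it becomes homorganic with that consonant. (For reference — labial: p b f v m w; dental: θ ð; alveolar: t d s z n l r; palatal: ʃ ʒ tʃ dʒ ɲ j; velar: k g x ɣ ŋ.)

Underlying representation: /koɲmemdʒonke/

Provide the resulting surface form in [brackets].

[kommeɲdʒoŋke]

/ɲ/ before /m/ (labial) → [m]
/m/ before /dʒ/ (palatal) → [ɲ]
/n/ before /k/ (velar) → [ŋ]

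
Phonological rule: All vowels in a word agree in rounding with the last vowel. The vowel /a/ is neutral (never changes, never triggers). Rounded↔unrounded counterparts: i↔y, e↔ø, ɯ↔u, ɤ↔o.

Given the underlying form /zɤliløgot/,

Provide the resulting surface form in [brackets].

/ɤ/ harmonizes with /o/ ([+round]) → [o]
/i/ harmonizes with /o/ ([+round]) → [y]

[zolyløgot]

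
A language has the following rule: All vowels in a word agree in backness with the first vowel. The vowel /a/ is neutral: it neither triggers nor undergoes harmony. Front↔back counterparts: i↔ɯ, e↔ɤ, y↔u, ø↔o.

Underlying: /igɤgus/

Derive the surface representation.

[igegys]

/ɤ/ harmonizes with /i/ ([-back]) → [e]
/u/ harmonizes with /i/ ([-back]) → [y]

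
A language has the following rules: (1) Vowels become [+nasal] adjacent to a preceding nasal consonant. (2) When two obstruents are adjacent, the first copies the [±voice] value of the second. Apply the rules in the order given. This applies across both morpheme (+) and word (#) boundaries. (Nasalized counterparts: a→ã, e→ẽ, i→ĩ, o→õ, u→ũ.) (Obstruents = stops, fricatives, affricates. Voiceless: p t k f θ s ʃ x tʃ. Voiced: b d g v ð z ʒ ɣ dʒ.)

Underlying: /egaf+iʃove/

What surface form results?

Rule 1: no segment meets the rule's conditions; no change.
After rule 1: egaf+iʃove
Rule 2: no segment meets the rule's conditions; no change.

[egaf+iʃove]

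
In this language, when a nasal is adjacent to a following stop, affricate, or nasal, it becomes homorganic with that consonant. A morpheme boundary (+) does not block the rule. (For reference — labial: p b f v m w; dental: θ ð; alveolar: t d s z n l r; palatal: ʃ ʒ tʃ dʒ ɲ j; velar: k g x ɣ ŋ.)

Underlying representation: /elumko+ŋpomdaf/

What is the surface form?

/m/ before /k/ (velar) → [ŋ]
/ŋ/ before /p/ (labial) → [m]
/m/ before /d/ (alveolar) → [n]

[eluŋko+mpondaf]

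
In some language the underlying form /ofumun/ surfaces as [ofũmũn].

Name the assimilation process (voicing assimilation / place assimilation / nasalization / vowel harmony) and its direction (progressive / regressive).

nasalization, regressive

/u/→[ũ] /u/→[ũ].
Each target copies a feature from the following segment, so the direction is regressive.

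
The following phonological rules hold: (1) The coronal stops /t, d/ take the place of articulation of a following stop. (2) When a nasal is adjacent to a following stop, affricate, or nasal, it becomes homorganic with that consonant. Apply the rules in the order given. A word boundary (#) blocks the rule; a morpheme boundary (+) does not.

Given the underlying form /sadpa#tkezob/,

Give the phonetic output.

Rule 1: /d/ before /p/ (labial) → [b]
Rule 1: /t/ before /k/ (velar) → [k]
After rule 1: sabpa#kkezob
Rule 2: no segment meets the rule's conditions; no change.

[sabpa#kkezob]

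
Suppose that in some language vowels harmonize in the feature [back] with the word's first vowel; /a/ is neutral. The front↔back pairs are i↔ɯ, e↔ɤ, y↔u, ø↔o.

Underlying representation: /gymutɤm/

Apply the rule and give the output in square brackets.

/u/ harmonizes with /y/ ([-back]) → [y]
/ɤ/ harmonizes with /y/ ([-back]) → [e]

[gymytem]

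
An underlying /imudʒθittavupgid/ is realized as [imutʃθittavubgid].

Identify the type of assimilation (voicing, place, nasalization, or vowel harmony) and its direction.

voicing assimilation, regressive

/dʒ/→[tʃ] /p/→[b].
Each target copies a feature from the following segment, so the direction is regressive.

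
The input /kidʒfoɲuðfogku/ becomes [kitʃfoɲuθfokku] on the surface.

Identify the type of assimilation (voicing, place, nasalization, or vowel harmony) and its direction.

voicing assimilation, regressive

/dʒ/→[tʃ] /ð/→[θ] /g/→[k].
Each target copies a feature from the following segment, so the direction is regressive.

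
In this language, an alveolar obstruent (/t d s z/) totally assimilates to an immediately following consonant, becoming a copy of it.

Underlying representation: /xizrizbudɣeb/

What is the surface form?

[xirribbuɣɣeb]

/z/ before /r/ → [r] (total assimilation)
/z/ before /b/ → [b] (total assimilation)
/d/ before /ɣ/ → [ɣ] (total assimilation)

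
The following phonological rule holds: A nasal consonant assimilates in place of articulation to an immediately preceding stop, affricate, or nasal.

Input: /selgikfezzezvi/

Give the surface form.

no segment meets the rule's conditions; no change.

[selgikfezzezvi]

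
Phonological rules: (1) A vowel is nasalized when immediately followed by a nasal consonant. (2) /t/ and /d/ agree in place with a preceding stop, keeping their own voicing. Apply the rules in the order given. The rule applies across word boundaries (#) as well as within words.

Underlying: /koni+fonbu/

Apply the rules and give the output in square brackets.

Rule 1: /o/ before nasal /n/ → [õ]
Rule 1: /o/ before nasal /n/ → [õ]
After rule 1: kõni+fõnbu
Rule 2: no segment meets the rule's conditions; no change.

[kõni+fõnbu]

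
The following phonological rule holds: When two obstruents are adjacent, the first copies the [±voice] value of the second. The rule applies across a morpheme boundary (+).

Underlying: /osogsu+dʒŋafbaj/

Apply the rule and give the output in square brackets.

[osoksu+dʒŋavbaj]

/g/ before /s/ (voiceless) → [k]
/f/ before /b/ (voiced) → [v]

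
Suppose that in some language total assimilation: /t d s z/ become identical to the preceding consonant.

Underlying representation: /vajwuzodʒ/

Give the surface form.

no segment meets the rule's conditions; no change.

[vajwuzodʒ]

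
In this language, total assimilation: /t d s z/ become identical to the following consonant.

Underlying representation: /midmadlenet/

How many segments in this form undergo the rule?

/d/ before /m/ → [m] (total assimilation)
/d/ before /l/ → [l] (total assimilation)
2 segments change.

2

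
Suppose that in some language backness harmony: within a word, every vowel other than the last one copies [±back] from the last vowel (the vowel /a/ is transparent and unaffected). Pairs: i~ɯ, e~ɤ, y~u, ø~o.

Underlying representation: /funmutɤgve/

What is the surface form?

/u/ harmonizes with /e/ ([-back]) → [y]
/u/ harmonizes with /e/ ([-back]) → [y]
/ɤ/ harmonizes with /e/ ([-back]) → [e]

[fynmytegve]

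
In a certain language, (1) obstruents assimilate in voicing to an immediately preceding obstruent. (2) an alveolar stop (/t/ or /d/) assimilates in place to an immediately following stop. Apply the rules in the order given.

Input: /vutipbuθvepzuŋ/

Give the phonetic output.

Rule 1: /b/ after /p/ (voiceless) → [p]
Rule 1: /v/ after /θ/ (voiceless) → [f]
Rule 1: /z/ after /p/ (voiceless) → [s]
After rule 1: vutippuθfepsuŋ
Rule 2: no segment meets the rule's conditions; no change.

[vutippuθfepsuŋ]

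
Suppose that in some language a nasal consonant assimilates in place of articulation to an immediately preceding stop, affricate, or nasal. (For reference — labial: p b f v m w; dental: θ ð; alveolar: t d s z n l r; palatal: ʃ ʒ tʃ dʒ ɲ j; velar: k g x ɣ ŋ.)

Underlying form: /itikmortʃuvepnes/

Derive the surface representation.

/m/ after /k/ (velar) → [ŋ]
/n/ after /p/ (labial) → [m]

[itikŋortʃuvepmes]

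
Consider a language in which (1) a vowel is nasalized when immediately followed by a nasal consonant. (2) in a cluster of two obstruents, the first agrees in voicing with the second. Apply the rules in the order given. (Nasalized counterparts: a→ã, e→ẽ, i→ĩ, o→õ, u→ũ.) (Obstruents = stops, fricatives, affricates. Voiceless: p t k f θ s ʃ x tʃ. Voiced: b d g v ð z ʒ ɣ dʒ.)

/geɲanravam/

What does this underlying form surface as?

[gẽɲãnravãm]

Rule 1: /e/ before nasal /ɲ/ → [ẽ]
Rule 1: /a/ before nasal /n/ → [ã]
Rule 1: /a/ before nasal /m/ → [ã]
After rule 1: gẽɲãnravãm
Rule 2: no segment meets the rule's conditions; no change.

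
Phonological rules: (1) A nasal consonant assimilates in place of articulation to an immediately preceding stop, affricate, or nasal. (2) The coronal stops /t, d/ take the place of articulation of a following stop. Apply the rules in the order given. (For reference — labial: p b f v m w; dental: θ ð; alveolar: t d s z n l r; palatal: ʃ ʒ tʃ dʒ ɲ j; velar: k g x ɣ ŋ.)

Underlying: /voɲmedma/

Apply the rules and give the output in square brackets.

Rule 1: /m/ after /ɲ/ (palatal) → [ɲ]
Rule 1: /m/ after /d/ (alveolar) → [n]
After rule 1: voɲɲedna
Rule 2: no segment meets the rule's conditions; no change.

[voɲɲedna]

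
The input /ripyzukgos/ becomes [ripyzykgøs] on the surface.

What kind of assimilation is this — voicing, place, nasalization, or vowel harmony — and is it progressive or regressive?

vowel harmony, progressive

/u/→[y] /o/→[ø].
Vowels agree with the first vowel, so the harmony is progressive.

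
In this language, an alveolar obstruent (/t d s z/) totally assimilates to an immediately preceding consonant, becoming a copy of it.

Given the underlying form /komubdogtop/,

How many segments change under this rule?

2

/d/ after /b/ → [b] (total assimilation)
/t/ after /g/ → [g] (total assimilation)
2 segments change.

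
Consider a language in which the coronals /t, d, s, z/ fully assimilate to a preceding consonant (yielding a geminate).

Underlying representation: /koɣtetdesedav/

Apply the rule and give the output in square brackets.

/t/ after /ɣ/ → [ɣ] (total assimilation)
/d/ after /t/ → [t] (total assimilation)

[koɣɣettesedav]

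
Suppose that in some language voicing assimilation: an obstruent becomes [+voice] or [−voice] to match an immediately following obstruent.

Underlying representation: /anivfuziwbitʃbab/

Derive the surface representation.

/v/ before /f/ (voiceless) → [f]
/tʃ/ before /b/ (voiced) → [dʒ]

[aniffuziwbidʒbab]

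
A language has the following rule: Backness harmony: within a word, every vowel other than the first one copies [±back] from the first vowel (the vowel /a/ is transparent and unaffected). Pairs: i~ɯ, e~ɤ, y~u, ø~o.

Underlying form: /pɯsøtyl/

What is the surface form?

/ø/ harmonizes with /ɯ/ ([+back]) → [o]
/y/ harmonizes with /ɯ/ ([+back]) → [u]

[pɯsotul]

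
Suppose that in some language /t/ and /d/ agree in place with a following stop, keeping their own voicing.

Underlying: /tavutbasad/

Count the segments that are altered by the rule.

/t/ before /b/ (labial) → [p]
1 segment changes.

1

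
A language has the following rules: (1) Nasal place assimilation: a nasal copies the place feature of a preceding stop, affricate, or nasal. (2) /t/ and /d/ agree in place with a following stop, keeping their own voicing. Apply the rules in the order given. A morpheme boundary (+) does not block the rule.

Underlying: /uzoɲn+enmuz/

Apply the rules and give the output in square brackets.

[uzoɲɲ+ennuz]

Rule 1: /n/ after /ɲ/ (palatal) → [ɲ]
Rule 1: /m/ after /n/ (alveolar) → [n]
After rule 1: uzoɲɲ+ennuz
Rule 2: no segment meets the rule's conditions; no change.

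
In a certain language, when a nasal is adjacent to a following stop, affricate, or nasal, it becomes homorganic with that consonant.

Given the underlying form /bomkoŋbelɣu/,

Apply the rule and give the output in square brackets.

[boŋkombelɣu]

/m/ before /k/ (velar) → [ŋ]
/ŋ/ before /b/ (labial) → [m]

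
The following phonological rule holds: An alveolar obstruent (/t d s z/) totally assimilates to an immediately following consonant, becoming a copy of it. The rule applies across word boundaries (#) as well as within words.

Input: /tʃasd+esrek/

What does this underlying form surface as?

[tʃadd+errek]

/s/ before /d/ → [d] (total assimilation)
/s/ before /r/ → [r] (total assimilation)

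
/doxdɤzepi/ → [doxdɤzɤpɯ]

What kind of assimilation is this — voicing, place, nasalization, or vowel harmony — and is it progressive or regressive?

/e/→[ɤ] /i/→[ɯ].
Vowels agree with the first vowel, so the harmony is progressive.

vowel harmony, progressive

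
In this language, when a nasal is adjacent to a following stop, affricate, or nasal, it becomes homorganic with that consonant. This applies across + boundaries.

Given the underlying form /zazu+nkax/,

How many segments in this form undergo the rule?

/n/ before /k/ (velar) → [ŋ]
1 segment changes.

1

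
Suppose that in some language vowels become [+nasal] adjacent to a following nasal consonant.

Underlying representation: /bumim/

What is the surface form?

/u/ before nasal /m/ → [ũ]
/i/ before nasal /m/ → [ĩ]

[bũmĩm]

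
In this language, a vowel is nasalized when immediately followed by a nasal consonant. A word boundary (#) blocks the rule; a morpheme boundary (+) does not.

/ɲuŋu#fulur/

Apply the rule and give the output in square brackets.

/u/ before nasal /ŋ/ → [ũ]

[ɲũŋu#fulur]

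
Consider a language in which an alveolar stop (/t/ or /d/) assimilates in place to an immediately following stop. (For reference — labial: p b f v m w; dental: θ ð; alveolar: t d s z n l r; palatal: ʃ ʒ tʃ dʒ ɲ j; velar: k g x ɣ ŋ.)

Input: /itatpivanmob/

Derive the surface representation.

/t/ before /p/ (labial) → [p]

[itappivanmob]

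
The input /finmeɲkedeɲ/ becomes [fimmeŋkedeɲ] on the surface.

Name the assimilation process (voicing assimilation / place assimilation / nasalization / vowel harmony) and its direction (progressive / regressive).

place assimilation, regressive

/n/→[m] /ɲ/→[ŋ].
Each target copies a feature from the following segment, so the direction is regressive.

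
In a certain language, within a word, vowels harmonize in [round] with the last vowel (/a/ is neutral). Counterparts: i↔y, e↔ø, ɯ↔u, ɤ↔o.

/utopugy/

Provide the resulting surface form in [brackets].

no segment meets the rule's conditions; no change.

[utopugy]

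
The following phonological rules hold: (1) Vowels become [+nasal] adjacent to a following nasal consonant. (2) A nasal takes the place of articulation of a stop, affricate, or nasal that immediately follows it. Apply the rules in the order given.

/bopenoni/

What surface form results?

[bopẽnõni]

Rule 1: /e/ before nasal /n/ → [ẽ]
Rule 1: /o/ before nasal /n/ → [õ]
After rule 1: bopẽnõni
Rule 2: no segment meets the rule's conditions; no change.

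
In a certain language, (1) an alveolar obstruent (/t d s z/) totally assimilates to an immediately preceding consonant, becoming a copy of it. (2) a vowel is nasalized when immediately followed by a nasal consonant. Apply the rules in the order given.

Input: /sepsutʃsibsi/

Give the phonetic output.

[sepputʃtʃibbi]

Rule 1: /s/ after /p/ → [p] (total assimilation)
Rule 1: /s/ after /tʃ/ → [tʃ] (total assimilation)
Rule 1: /s/ after /b/ → [b] (total assimilation)
After rule 1: sepputʃtʃibbi
Rule 2: no segment meets the rule's conditions; no change.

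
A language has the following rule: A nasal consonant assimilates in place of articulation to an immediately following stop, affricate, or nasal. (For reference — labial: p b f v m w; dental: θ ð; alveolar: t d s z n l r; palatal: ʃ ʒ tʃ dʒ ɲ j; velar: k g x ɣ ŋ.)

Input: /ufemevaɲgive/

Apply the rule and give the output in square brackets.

[ufemevaŋgive]

/ɲ/ before /g/ (velar) → [ŋ]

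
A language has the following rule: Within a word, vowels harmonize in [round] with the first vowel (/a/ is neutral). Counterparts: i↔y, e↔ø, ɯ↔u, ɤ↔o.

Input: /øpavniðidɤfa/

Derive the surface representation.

/i/ harmonizes with /ø/ ([+round]) → [y]
/i/ harmonizes with /ø/ ([+round]) → [y]
/ɤ/ harmonizes with /ø/ ([+round]) → [o]

[øpavnyðydofa]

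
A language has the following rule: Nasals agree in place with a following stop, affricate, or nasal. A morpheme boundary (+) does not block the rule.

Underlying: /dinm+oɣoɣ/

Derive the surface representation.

[dimm+oɣoɣ]

/n/ before /m/ (labial) → [m]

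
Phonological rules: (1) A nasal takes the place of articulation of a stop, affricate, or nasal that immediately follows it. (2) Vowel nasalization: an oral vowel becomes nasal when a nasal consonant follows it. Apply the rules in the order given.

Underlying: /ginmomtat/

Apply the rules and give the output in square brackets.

Rule 1: /n/ before /m/ (labial) → [m]
Rule 1: /m/ before /t/ (alveolar) → [n]
After rule 1: gimmontat
Rule 2: /i/ before nasal /m/ → [ĩ]
Rule 2: /o/ before nasal /n/ → [õ]

[gĩmmõntat]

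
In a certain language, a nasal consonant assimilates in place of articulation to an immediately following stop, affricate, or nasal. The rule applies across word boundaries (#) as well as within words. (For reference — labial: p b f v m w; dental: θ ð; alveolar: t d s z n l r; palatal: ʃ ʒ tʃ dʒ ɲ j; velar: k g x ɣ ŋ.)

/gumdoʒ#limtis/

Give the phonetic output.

/m/ before /d/ (alveolar) → [n]
/m/ before /t/ (alveolar) → [n]

[gundoʒ#lintis]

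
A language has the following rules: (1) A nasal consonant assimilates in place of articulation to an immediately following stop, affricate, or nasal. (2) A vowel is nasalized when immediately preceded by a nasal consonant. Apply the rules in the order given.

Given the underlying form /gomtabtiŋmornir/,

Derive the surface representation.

[gontabtimmõrnĩr]

Rule 1: /m/ before /t/ (alveolar) → [n]
Rule 1: /ŋ/ before /m/ (labial) → [m]
After rule 1: gontabtimmornir
Rule 2: /o/ after nasal /m/ → [õ]
Rule 2: /i/ after nasal /n/ → [ĩ]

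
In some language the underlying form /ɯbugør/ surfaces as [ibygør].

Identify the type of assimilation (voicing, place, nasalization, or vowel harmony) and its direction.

/ɯ/→[i] /u/→[y].
Vowels agree with the last vowel, so the harmony is regressive.

vowel harmony, regressive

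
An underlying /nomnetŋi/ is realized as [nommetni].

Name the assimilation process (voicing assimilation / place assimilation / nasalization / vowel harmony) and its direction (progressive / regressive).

/n/→[m] /ŋ/→[n].
Each target copies a feature from the preceding segment, so the direction is progressive.

place assimilation, progressive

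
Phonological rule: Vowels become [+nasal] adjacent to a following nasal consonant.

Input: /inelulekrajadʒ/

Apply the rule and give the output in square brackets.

/i/ before nasal /n/ → [ĩ]

[ĩnelulekrajadʒ]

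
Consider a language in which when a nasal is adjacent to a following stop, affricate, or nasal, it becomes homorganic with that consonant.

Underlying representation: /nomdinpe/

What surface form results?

/m/ before /d/ (alveolar) → [n]
/n/ before /p/ (labial) → [m]

[nondimpe]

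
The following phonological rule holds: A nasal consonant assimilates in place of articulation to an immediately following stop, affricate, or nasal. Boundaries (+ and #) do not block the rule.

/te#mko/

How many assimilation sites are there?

1

/m/ before /k/ (velar) → [ŋ]
1 segment changes.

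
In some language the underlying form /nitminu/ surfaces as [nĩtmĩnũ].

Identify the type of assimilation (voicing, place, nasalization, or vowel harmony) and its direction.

/i/→[ĩ] /i/→[ĩ] /u/→[ũ].
Each target copies a feature from the preceding segment, so the direction is progressive.

nasalization, progressive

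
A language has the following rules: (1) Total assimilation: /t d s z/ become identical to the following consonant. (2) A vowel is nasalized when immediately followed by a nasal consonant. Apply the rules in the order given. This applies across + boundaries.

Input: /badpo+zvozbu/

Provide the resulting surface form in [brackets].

Rule 1: /d/ before /p/ → [p] (total assimilation)
Rule 1: /z/ before /v/ → [v] (total assimilation)
Rule 1: /z/ before /b/ → [b] (total assimilation)
After rule 1: bappo+vvobbu
Rule 2: no segment meets the rule's conditions; no change.

[bappo+vvobbu]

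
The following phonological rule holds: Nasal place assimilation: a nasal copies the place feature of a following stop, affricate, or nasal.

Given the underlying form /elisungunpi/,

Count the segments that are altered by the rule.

/n/ before /g/ (velar) → [ŋ]
/n/ before /p/ (labial) → [m]
2 segments change.

2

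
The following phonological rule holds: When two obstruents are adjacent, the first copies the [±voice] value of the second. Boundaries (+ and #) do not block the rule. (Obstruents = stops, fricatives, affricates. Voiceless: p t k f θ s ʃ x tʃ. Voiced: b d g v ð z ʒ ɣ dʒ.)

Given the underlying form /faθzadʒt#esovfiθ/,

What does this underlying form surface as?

[faðzatʃt#esoffiθ]

/θ/ before /z/ (voiced) → [ð]
/dʒ/ before /t/ (voiceless) → [tʃ]
/v/ before /f/ (voiceless) → [f]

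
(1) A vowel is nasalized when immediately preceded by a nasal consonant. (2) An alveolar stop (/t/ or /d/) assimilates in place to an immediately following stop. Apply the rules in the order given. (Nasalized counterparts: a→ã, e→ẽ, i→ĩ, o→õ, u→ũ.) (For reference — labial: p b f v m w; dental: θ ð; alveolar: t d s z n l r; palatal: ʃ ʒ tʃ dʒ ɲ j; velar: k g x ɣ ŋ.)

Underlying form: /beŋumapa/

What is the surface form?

[beŋũmãpa]

Rule 1: /u/ after nasal /ŋ/ → [ũ]
Rule 1: /a/ after nasal /m/ → [ã]
After rule 1: beŋũmãpa
Rule 2: no segment meets the rule's conditions; no change.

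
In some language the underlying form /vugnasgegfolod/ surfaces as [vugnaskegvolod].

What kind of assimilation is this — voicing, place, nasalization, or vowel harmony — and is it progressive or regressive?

voicing assimilation, progressive

/g/→[k] /f/→[v].
Each target copies a feature from the preceding segment, so the direction is progressive.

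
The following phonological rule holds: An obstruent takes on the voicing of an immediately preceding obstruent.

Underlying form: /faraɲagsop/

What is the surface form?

/s/ after /g/ (voiced) → [z]

[faraɲagzop]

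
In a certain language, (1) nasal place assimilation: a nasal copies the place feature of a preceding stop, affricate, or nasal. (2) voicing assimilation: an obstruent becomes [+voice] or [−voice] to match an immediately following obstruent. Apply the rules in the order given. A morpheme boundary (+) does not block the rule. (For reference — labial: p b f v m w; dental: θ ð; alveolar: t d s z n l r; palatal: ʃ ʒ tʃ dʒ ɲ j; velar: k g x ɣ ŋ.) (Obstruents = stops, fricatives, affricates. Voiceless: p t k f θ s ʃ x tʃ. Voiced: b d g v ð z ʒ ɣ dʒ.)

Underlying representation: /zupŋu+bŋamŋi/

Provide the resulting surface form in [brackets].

[zupmu+bmammi]

Rule 1: /ŋ/ after /p/ (labial) → [m]
Rule 1: /ŋ/ after /b/ (labial) → [m]
Rule 1: /ŋ/ after /m/ (labial) → [m]
After rule 1: zupmu+bmammi
Rule 2: no segment meets the rule's conditions; no change.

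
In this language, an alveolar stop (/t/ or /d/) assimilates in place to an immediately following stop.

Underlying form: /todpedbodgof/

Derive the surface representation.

[tobpebboggof]

/d/ before /p/ (labial) → [b]
/d/ before /b/ (labial) → [b]
/d/ before /g/ (velar) → [g]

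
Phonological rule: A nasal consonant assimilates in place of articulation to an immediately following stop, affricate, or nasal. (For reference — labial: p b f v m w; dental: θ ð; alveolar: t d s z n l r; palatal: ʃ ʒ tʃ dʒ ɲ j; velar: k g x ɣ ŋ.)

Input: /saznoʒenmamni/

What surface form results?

[saznoʒemmanni]

/n/ before /m/ (labial) → [m]
/m/ before /n/ (alveolar) → [n]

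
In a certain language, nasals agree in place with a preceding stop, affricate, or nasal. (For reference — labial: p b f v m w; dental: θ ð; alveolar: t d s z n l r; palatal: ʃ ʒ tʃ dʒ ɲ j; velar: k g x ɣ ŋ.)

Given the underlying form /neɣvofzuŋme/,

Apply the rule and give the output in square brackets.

/m/ after /ŋ/ (velar) → [ŋ]

[neɣvofzuŋŋe]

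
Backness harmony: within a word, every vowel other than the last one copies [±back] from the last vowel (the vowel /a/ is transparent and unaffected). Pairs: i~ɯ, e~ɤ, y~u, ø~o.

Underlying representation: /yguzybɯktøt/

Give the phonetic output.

[ygyzybiktøt]

/u/ harmonizes with /ø/ ([-back]) → [y]
/ɯ/ harmonizes with /ø/ ([-back]) → [i]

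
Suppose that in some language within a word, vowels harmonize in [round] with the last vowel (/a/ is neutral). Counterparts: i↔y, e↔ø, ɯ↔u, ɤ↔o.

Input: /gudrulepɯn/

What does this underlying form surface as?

/u/ harmonizes with /ɯ/ ([-round]) → [ɯ]
/u/ harmonizes with /ɯ/ ([-round]) → [ɯ]

[gɯdrɯlepɯn]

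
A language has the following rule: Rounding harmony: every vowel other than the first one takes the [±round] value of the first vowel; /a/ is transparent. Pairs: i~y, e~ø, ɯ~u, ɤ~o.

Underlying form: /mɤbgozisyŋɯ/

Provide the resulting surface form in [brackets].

[mɤbgɤzisiŋɯ]

/o/ harmonizes with /ɤ/ ([-round]) → [ɤ]
/y/ harmonizes with /ɤ/ ([-round]) → [i]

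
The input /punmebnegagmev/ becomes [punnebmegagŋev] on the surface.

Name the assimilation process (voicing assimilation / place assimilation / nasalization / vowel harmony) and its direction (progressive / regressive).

/m/→[n] /n/→[m] /m/→[ŋ].
Each target copies a feature from the preceding segment, so the direction is progressive.

place assimilation, progressive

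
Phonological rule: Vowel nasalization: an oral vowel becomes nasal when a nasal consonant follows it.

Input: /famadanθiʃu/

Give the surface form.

/a/ before nasal /m/ → [ã]
/a/ before nasal /n/ → [ã]

[fãmadãnθiʃu]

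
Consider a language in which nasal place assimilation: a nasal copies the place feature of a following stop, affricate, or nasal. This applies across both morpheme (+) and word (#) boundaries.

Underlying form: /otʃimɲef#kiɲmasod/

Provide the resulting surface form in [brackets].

/m/ before /ɲ/ (palatal) → [ɲ]
/ɲ/ before /m/ (labial) → [m]

[otʃiɲɲef#kimmasod]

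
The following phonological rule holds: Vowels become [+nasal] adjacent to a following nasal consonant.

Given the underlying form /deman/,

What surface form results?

/e/ before nasal /m/ → [ẽ]
/a/ before nasal /n/ → [ã]

[dẽmãn]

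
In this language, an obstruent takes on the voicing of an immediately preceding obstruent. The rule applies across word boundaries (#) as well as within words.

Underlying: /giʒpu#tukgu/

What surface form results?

/p/ after /ʒ/ (voiced) → [b]
/g/ after /k/ (voiceless) → [k]

[giʒbu#tukku]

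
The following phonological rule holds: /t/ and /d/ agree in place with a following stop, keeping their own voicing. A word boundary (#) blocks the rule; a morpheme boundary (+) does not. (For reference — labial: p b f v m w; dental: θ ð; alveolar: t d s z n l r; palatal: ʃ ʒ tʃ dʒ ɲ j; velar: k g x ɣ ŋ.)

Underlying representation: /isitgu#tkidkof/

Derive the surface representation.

/t/ before /g/ (velar) → [k]
/t/ before /k/ (velar) → [k]
/d/ before /k/ (velar) → [g]

[isikgu#kkigkof]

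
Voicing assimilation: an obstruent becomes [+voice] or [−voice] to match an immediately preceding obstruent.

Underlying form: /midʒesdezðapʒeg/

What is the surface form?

/d/ after /s/ (voiceless) → [t]
/ʒ/ after /p/ (voiceless) → [ʃ]

[midʒestezðapʃeg]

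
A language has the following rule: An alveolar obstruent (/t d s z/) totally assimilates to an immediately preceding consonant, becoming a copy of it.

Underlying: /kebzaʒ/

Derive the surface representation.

/z/ after /b/ → [b] (total assimilation)

[kebbaʒ]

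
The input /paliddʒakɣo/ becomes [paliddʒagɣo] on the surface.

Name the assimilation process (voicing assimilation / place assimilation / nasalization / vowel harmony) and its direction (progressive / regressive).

/k/→[g].
Each target copies a feature from the following segment, so the direction is regressive.

voicing assimilation, regressive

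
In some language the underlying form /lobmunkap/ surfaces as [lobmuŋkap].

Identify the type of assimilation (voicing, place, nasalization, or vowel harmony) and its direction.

/n/→[ŋ].
Each target copies a feature from the following segment, so the direction is regressive.

place assimilation, regressive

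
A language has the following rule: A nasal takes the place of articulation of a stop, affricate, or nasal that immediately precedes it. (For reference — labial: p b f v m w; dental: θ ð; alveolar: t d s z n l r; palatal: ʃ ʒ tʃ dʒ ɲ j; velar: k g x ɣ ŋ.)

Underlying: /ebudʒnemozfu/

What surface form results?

/n/ after /dʒ/ (palatal) → [ɲ]

[ebudʒɲemozfu]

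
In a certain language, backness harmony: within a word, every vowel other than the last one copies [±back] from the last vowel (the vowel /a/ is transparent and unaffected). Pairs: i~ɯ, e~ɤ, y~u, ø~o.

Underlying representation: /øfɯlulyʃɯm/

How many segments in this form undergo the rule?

/ø/ harmonizes with /ɯ/ ([+back]) → [o]
/y/ harmonizes with /ɯ/ ([+back]) → [u]
2 segments change.

2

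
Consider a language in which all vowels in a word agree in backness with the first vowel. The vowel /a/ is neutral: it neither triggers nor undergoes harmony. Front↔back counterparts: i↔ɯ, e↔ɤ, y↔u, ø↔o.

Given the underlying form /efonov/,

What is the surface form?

/o/ harmonizes with /e/ ([-back]) → [ø]
/o/ harmonizes with /e/ ([-back]) → [ø]

[efønøv]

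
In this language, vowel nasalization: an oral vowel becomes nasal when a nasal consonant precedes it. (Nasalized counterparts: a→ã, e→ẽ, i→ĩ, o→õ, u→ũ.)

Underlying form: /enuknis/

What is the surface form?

[enũknĩs]

/u/ after nasal /n/ → [ũ]
/i/ after nasal /n/ → [ĩ]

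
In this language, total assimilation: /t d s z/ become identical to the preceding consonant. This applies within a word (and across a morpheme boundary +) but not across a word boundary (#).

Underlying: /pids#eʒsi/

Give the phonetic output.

[pidd#eʒʒi]

/s/ after /d/ → [d] (total assimilation)
/s/ after /ʒ/ → [ʒ] (total assimilation)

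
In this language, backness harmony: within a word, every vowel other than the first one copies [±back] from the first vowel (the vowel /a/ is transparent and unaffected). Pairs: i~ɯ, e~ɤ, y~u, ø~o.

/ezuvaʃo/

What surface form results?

[ezyvaʃø]

/u/ harmonizes with /e/ ([-back]) → [y]
/o/ harmonizes with /e/ ([-back]) → [ø]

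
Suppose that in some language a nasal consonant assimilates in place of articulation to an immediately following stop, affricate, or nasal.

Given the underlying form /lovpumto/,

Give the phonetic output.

/m/ before /t/ (alveolar) → [n]

[lovpunto]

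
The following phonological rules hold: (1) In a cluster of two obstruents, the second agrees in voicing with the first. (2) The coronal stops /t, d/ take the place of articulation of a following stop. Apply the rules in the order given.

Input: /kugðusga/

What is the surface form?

Rule 1: /g/ after /s/ (voiceless) → [k]
After rule 1: kugðuska
Rule 2: no segment meets the rule's conditions; no change.

[kugðuska]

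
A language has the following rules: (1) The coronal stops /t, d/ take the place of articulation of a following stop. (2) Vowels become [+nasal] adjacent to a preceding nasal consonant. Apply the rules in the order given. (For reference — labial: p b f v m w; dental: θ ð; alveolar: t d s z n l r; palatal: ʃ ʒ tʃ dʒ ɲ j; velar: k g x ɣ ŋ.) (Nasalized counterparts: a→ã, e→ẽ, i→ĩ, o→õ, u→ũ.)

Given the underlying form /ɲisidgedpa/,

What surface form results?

Rule 1: /d/ before /g/ (velar) → [g]
Rule 1: /d/ before /p/ (labial) → [b]
After rule 1: ɲisiggebpa
Rule 2: /i/ after nasal /ɲ/ → [ĩ]

[ɲĩsiggebpa]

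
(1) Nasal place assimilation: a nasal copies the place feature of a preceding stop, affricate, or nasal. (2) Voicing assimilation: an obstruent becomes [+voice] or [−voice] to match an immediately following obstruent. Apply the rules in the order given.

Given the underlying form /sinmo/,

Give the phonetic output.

[sinno]

Rule 1: /m/ after /n/ (alveolar) → [n]
After rule 1: sinno
Rule 2: no segment meets the rule's conditions; no change.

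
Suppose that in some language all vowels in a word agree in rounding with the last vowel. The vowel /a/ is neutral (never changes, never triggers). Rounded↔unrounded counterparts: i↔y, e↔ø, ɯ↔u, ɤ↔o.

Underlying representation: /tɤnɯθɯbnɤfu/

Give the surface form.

[tonuθubnofu]

/ɤ/ harmonizes with /u/ ([+round]) → [o]
/ɯ/ harmonizes with /u/ ([+round]) → [u]
/ɯ/ harmonizes with /u/ ([+round]) → [u]
/ɤ/ harmonizes with /u/ ([+round]) → [o]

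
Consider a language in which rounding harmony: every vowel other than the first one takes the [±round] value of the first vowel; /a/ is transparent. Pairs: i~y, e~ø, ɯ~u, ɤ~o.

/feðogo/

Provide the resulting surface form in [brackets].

/o/ harmonizes with /e/ ([-round]) → [ɤ]
/o/ harmonizes with /e/ ([-round]) → [ɤ]

[feðɤgɤ]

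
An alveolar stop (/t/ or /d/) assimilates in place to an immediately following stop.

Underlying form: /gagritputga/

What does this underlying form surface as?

/t/ before /p/ (labial) → [p]
/t/ before /g/ (velar) → [k]

[gagrippukga]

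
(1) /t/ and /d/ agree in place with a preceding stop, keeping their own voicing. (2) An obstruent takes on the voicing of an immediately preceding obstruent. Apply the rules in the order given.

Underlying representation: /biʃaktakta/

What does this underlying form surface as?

Rule 1: /t/ after /k/ (velar) → [k]
Rule 1: /t/ after /k/ (velar) → [k]
After rule 1: biʃakkakka
Rule 2: no segment meets the rule's conditions; no change.

[biʃakkakka]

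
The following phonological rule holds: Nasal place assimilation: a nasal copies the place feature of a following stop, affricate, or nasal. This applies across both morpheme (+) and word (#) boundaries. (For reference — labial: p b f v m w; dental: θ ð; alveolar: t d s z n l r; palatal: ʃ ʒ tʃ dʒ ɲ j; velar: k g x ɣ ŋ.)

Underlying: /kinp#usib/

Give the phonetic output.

/n/ before /p/ (labial) → [m]

[kimp#usib]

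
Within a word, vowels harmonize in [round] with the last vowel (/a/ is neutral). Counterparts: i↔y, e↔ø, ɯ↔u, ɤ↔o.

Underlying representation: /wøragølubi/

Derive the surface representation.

/ø/ harmonizes with /i/ ([-round]) → [e]
/ø/ harmonizes with /i/ ([-round]) → [e]
/u/ harmonizes with /i/ ([-round]) → [ɯ]

[weragelɯbi]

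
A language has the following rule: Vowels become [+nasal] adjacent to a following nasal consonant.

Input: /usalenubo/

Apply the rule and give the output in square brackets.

/e/ before nasal /n/ → [ẽ]

[usalẽnubo]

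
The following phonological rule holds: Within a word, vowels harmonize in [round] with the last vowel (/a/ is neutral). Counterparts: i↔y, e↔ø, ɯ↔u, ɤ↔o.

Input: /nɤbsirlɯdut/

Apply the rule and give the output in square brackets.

[nobsyrludut]

/ɤ/ harmonizes with /u/ ([+round]) → [o]
/i/ harmonizes with /u/ ([+round]) → [y]
/ɯ/ harmonizes with /u/ ([+round]) → [u]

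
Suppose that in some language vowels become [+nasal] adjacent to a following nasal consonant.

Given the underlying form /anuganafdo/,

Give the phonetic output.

/a/ before nasal /n/ → [ã]
/a/ before nasal /n/ → [ã]

[ãnugãnafdo]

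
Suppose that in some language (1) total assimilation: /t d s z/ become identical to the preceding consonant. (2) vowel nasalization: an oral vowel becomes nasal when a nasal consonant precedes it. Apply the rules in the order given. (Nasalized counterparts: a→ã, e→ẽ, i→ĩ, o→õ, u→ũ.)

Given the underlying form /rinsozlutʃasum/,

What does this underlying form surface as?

[rinnõzlutʃasum]

Rule 1: /s/ after /n/ → [n] (total assimilation)
After rule 1: rinnozlutʃasum
Rule 2: /o/ after nasal /n/ → [õ]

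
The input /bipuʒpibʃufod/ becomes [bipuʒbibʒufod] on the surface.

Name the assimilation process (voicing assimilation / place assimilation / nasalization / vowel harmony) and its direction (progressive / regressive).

/p/→[b] /ʃ/→[ʒ].
Each target copies a feature from the preceding segment, so the direction is progressive.

voicing assimilation, progressive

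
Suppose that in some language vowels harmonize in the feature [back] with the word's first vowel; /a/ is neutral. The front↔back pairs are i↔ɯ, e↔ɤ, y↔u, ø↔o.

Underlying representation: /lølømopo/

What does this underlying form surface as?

[lølømøpø]

/o/ harmonizes with /ø/ ([-back]) → [ø]
/o/ harmonizes with /ø/ ([-back]) → [ø]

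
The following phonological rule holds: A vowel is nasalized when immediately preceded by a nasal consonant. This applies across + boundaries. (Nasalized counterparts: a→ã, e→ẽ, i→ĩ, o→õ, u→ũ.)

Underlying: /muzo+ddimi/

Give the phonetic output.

/u/ after nasal /m/ → [ũ]
/i/ after nasal /m/ → [ĩ]

[mũzo+ddimĩ]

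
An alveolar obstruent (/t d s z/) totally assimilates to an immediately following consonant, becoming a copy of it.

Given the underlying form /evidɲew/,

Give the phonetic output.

/d/ before /ɲ/ → [ɲ] (total assimilation)

[eviɲɲew]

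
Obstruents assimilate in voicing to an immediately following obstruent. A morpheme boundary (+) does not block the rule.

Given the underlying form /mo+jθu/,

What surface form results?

no segment meets the rule's conditions; no change.

[mo+jθu]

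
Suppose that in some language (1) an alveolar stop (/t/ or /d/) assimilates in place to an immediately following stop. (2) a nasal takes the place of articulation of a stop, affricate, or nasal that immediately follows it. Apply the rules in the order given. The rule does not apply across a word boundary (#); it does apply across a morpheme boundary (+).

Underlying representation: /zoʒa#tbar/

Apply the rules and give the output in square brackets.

[zoʒa#pbar]

Rule 1: /t/ before /b/ (labial) → [p]
After rule 1: zoʒa#pbar
Rule 2: no segment meets the rule's conditions; no change.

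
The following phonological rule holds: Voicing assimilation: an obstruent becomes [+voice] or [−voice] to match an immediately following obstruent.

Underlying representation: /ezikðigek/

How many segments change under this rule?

1

/k/ before /ð/ (voiced) → [g]
1 segment changes.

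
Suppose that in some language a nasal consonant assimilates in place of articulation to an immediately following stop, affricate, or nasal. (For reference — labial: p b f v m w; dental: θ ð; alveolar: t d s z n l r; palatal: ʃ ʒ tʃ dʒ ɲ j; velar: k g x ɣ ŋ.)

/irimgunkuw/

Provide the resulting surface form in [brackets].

[iriŋguŋkuw]

/m/ before /g/ (velar) → [ŋ]
/n/ before /k/ (velar) → [ŋ]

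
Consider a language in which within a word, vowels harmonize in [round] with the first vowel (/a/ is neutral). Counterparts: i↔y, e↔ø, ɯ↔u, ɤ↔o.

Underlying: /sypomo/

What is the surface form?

[sypomo]

no segment meets the rule's conditions; no change.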